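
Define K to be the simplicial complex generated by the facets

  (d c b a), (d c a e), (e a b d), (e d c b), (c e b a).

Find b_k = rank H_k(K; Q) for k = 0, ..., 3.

We work with the vertex ordering a < b < c < d < e. The simplices of K, each written with vertices in increasing order, are:

  0-simplices (5): a, b, c, d, e
  1-simplices (10): ab, ac, ad, ae, bc, bd, be, cd, ce, de
  2-simplices (10): abc, abd, abe, acd, ace, ade, bcd, bce, bde, cde
  3-simplices (5): abcd, abce, abde, acde, bcde

giving chain groups C_0 ≅ Z^5, C_1 ≅ Z^10, C_2 ≅ Z^10, C_3 ≅ Z^5.

The boundary map ∂_1: C_1 → C_0 maps an edge to its endpoints' difference, ∂[p,q] = q − p. For instance
  ∂ad = d − a.
The resulting 5×10 matrix has rank 4, and its Smith normal form has invariant factors (1,1,1,1).

Boundary ∂_2: C_2 → C_1 acts by ∂[p,q,r] = [q,r] − [p,r] + [p,q]. For instance
  ∂abe = be − ae + ab,
  ∂bcd = cd − bd + bc.
The 10×10 boundary matrix has rank 6 and Smith normal form diag(1,1,1,1,1,1).

∂_3: C_3 → C_2 sends each 3-simplex σ to the alternating sum Σ_i (−1)^i (σ with its i-th vertex removed). For instance
  ∂bcde = cde − bde + bce − bcd,
  ∂acde = cde − ade + ace − acd.
The 10×5 boundary matrix has rank 4 and Smith normal form diag(1,1,1,1).

From H_k ≅ ker(∂_k) / im(∂_{k+1}) we obtain:

  H_0: rank C_0 − rank ∂_1 = 5 − 4 = 1, and the invariant factors of ∂_1 are all 1, so H_0 = Z.
  H_1: rank ker ∂_1 − rank ∂_2 = (10 − 4) − 6 = 0, and the invariant factors of ∂_2 are all 1, so H_1 = 0.
  H_2: rank ker ∂_2 − rank ∂_3 = (10 − 6) − 4 = 0, and the invariant factors of ∂_3 are all 1, so H_2 = 0.
  H_3: rank ker ∂_3 − rank ∂_4 = (5 − 4) − 0 = 1, and there is no ∂_4, so H_3 = Z.

As a check, the Euler characteristic is 5 − 10 + 10 − 5 = 0, which agrees with 1 − 0 + 0 − 1 = 0.

Hence the Betti numbers are b_0 = 1, b_1 = 0, b_2 = 0, b_3 = 1.

b_0 = 1, b_1 = 0, b_2 = 0, b_3 = 1.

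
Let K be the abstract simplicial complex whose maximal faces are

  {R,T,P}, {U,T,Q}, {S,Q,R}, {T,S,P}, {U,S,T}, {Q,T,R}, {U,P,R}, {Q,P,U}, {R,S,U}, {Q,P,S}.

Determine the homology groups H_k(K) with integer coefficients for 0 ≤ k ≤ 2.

Fix the vertex order P < Q < R < S < T < U and write every simplex with vertices in increasing order. Then dim K = 2 and the simplices of K are:

  0-simplices (6): P, Q, R, S, T, U
  1-simplices (15): PQ, PR, PS, PT, PU, QR, QS, QT, QU, RS, RT, RU, ST, SU, TU
  2-simplices (10): PQS, PQU, PRT, PRU, PST, QRS, QRT, QTU, RSU, STU

giving chain groups C_0 ≅ Z^6, C_1 ≅ Z^15, C_2 ≅ Z^10.

Boundary ∂_1: C_1 → C_0 is given by ∂[p,q] = [q] − [p].
As a 6×15 matrix over Z this has rank 5, with invariant factors (1,1,1,1,1).

∂_2: C_2 → C_1 maps a triangle to the signed sum of its edges. For instance
  ∂QTU = TU − QU + QT,
  ∂RSU = SU − RU + RS.
The resulting 15×10 matrix has rank 10, and its Smith normal form has invariant factors (1,1,1,1,1,1,1,1,1,2).

Reading off H_k = ker ∂_k / im ∂_{k+1}:

  H_0: rank C_0 − rank ∂_1 = 6 − 5 = 1, and the invariant factors of ∂_1 are all 1, so H_0 ≅ Z.
  H_1: rank ker ∂_1 − rank ∂_2 = (15 − 5) − 10 = 0, and ∂_2 has invariant factor 2 > 1, so H_1 ≅ Z/2.
  H_2: rank ker ∂_2 − rank ∂_3 = (10 − 10) − 0 = 0, and there is no ∂_3, so H_2 ≅ 0.

H_0 ≅ Z,  H_1 ≅ Z/2,  H_2 = 0.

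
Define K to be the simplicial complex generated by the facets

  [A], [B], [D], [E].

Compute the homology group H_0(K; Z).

H_0 = Z^4.

Order the vertices as A < B < D < E. Listing each simplex with vertices in this order, K has dimension 0 with simplices:

  0-simplices (4): A, B, D, E

giving chain groups C_0 ≅ Z^4.

Reading off H_k = ker ∂_k / im ∂_{k+1}:

  H_0: rank C_0 − rank ∂_1 = 4 − 0 = 4, and there is no ∂_1, so H_0 = Z^4.

(K is a triangulation of a set of 4 points.)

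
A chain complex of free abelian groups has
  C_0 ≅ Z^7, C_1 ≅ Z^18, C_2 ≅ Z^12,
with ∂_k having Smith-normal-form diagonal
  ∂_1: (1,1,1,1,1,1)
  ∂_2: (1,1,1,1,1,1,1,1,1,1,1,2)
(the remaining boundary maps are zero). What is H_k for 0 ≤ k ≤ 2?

H_0: b_0 = 7 − 0 − 6 = 1; torsion from ∂_1 factors > 1: none. So H_0 = Z.
H_1: b_1 = 18 − 6 − 12 = 0; torsion from ∂_2 factors > 1: [2]. So H_1 = Z/2.
H_2: b_2 = 12 − 12 − 0 = 0; torsion from ∂_3 factors > 1: none. So H_2 = 0.

H_0 = Z,  H_1 = Z/2,  H_2 = 0.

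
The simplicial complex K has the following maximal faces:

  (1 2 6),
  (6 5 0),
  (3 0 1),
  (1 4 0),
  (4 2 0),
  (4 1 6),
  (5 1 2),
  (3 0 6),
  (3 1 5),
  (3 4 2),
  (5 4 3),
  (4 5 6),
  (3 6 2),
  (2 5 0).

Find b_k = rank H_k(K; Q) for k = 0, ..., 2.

Take the total order 0 < 1 < 2 < 3 < 4 < 5 < 6 on the vertex set. Then K (dimension 2) consists of the simplices:

  0-simplices (7): [0], [1], [2], [3], [4], [5], [6]
  1-simplices (21): [0,1], [0,2], [0,3], [0,4], [0,5], [0,6], [1,2], [1,3], [1,4], [1,5], [1,6], [2,3], [2,4], [2,5], [2,6], [3,4], [3,5], [3,6], [4,5], [4,6], [5,6]
  2-simplices (14): [0,1,3], [0,1,4], [0,2,4], [0,2,5], [0,3,6], [0,5,6], [1,2,5], [1,2,6], [1,3,5], [1,4,6], [2,3,4], [2,3,6], [3,4,5], [4,5,6]

giving chain groups C_0 ≅ Z^7, C_1 ≅ Z^21, C_2 ≅ Z^14.

∂_1: C_1 → C_0 sends each edge [p,q] (with p < q) to q − p.
This gives a 7×21 integer matrix of rank 6; reducing to Smith normal form yields diagonal entries (1,1,1,1,1,1).

Boundary ∂_2: C_2 → C_1 maps a triangle to the signed sum of its edges. For instance
  ∂[1,2,5] = [2,5] − [1,5] + [1,2],
  ∂[3,4,5] = [4,5] − [3,5] + [3,4].
As a 21×14 matrix over Z this has rank 13, with invariant factors (1,1,1,1,1,1,1,1,1,1,1,1,1).

Reading off H_k = ker ∂_k / im ∂_{k+1}:

  H_0: rank C_0 − rank ∂_1 = 7 − 6 = 1, and the invariant factors of ∂_1 are all 1, so H_0 = Z.
  H_1: rank ker ∂_1 − rank ∂_2 = (21 − 6) − 13 = 2, and the invariant factors of ∂_2 are all 1, so H_1 = Z^2.
  H_2: rank ker ∂_2 − rank ∂_3 = (14 − 13) − 0 = 1, and there is no ∂_3, so H_2 = Z.

Hence the Betti numbers are b_0 = 1, b_1 = 2, b_2 = 1.

b_0 = 1, b_1 = 2, b_2 = 1.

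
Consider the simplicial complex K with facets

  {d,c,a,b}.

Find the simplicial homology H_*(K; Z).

Fix the vertex order a < b < c < d and write every simplex with vertices in increasing order. Then dim K = 3 and the simplices of K are:

  0-simplices (4): a, b, c, d
  1-simplices (6): ab, ac, ad, bc, bd, cd
  2-simplices (4): abc, abd, acd, bcd
  3-simplices (1): abcd

so the chain groups are C_0 ≅ Z^4, C_1 ≅ Z^6, C_2 ≅ Z^4, C_3 ≅ Z^1.

∂_1: C_1 → C_0 sends each edge [p,q] (with p < q) to q − p. For instance
  ∂bc = c − b.
As a 4×6 matrix over Z this has rank 3, with invariant factors (1,1,1).

∂_2: C_2 → C_1 acts by ∂[p,q,r] = [q,r] − [p,r] + [p,q]. For instance
  ∂acd = cd − ad + ac,
  ∂bcd = cd − bd + bc.
As a 6×4 matrix over Z this has rank 3, with invariant factors (1,1,1).

Boundary ∂_3: C_3 → C_2 sends each 3-simplex σ to the alternating sum Σ_i (−1)^i (σ with its i-th vertex removed). For instance
  ∂abcd = bcd − acd + abd − abc.
This gives a 4×1 integer matrix of rank 1; reducing to Smith normal form yields diagonal entries (1).

Reading off H_k = ker ∂_k / im ∂_{k+1}:

  H_0: rank C_0 − rank ∂_1 = 4 − 3 = 1, and the invariant factors of ∂_1 are all 1, so H_0 = Z.
  H_1: rank ker ∂_1 − rank ∂_2 = (6 − 3) − 3 = 0, and the invariant factors of ∂_2 are all 1, so H_1 = 0.
  H_2: rank ker ∂_2 − rank ∂_3 = (4 − 3) − 1 = 0, and the invariant factors of ∂_3 are all 1, so H_2 = 0.
  H_3: rank ker ∂_3 − rank ∂_4 = (1 − 1) − 0 = 0, and there is no ∂_4, so H_3 = 0.

H_0 = Z,  H_1 = 0,  H_2 = 0,  H_3 = 0.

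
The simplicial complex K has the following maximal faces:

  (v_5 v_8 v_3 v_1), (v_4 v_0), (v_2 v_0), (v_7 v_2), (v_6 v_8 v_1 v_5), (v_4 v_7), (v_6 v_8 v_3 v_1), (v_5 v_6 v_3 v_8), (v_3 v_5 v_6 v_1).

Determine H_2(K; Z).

H_2 = 0.

K has 9 vertices, 14 edges, 10 triangles, 5 3-simplices.
rank ∂_2 = 6, rank ∂_3 = 4 ⇒ b_2 = 10 − 6 − 4 = 0; all invariant factors of ∂_3 are 1 so no torsion. So H_2 = 0.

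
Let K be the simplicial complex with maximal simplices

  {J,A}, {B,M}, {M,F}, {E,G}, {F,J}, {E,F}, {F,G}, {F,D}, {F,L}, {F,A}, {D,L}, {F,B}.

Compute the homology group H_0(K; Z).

We work with the vertex ordering A < B < D < E < F < G < J < L < M. The simplices of K, each written with vertices in increasing order, are:

  0-simplices (9): A, B, D, E, F, G, J, L, M
  1-simplices (12): AF, AJ, BF, BM, DF, DL, EF, EG, FG, FJ, FL, FM

so the chain groups are C_0 ≅ Z^9, C_1 ≅ Z^12.

The boundary map ∂_1: C_1 → C_0 maps an edge to its endpoints' difference, ∂[p,q] = q − p. For instance
  ∂DF = F − D.
As a 9×12 matrix over Z this has rank 8, with invariant factors (1,1,1,1,1,1,1,1).

Reading off H_k = ker ∂_k / im ∂_{k+1}:

  H_0: rank C_0 − rank ∂_1 = 9 − 8 = 1, and the invariant factors of ∂_1 are all 1, so H_0 ≅ Z.

(K is a triangulation of a wedge of 4 circles.)

H_0 = Z.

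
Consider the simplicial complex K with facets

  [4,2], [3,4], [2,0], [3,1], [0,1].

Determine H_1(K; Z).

Fix the vertex order 0 < 1 < 2 < 3 < 4 and write every simplex with vertices in increasing order. Then dim K = 1 and the simplices of K are:

  0-simplices (5): [0], [1], [2], [3], [4]
  1-simplices (5): [0,1], [0,2], [1,3], [2,4], [3,4]

giving chain groups C_0 ≅ Z^5, C_1 ≅ Z^5.

The boundary map ∂_1: C_1 → C_0 maps an edge to its endpoints' difference, ∂[p,q] = q − p. For instance
  ∂[2,4] = [4] − [2].
The 5×5 boundary matrix has rank 4 and Smith normal form diag(1,1,1,1).

From H_k ≅ ker(∂_k) / im(∂_{k+1}) we obtain:

  H_1: rank ker ∂_1 − rank ∂_2 = (5 − 4) − 0 = 1, and there is no ∂_2, so H_1 ≅ Z.

H_1 = Z.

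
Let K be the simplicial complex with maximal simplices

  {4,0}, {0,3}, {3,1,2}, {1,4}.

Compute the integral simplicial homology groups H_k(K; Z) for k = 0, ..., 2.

We work with the vertex ordering 0 < 1 < 2 < 3 < 4. The simplices of K, each written with vertices in increasing order, are:

  0-simplices (5): [0], [1], [2], [3], [4]
  1-simplices (6): [0,3], [0,4], [1,2], [1,3], [1,4], [2,3]
  2-simplices (1): [1,2,3]

Hence C_0 ≅ Z^5, C_1 ≅ Z^6, C_2 ≅ Z^1.

The boundary map ∂_1: C_1 → C_0 is given by ∂[p,q] = [q] − [p].
The 5×6 boundary matrix has rank 4 and Smith normal form diag(1,1,1,1).

The boundary map ∂_2: C_2 → C_1 acts by ∂[p,q,r] = [q,r] − [p,r] + [p,q]. For instance
  ∂[1,2,3] = [2,3] − [1,3] + [1,2].
This gives a 6×1 integer matrix of rank 1; reducing to Smith normal form yields diagonal entries (1).

Computing H_k = (kernel of ∂_k) / (image of ∂_{k+1}):

  H_0: rank C_0 − rank ∂_1 = 5 − 4 = 1, and the invariant factors of ∂_1 are all 1, so H_0 = Z.
  H_1: rank ker ∂_1 − rank ∂_2 = (6 − 4) − 1 = 1, and the invariant factors of ∂_2 are all 1, so H_1 = Z.
  H_2: rank ker ∂_2 − rank ∂_3 = (1 − 1) − 0 = 0, and there is no ∂_3, so H_2 = 0.

As a check, the Euler characteristic is 5 − 6 + 1 = 0, which agrees with 1 − 1 + 0 = 0.

H_0 = Z,  H_1 = Z,  H_2 = 0.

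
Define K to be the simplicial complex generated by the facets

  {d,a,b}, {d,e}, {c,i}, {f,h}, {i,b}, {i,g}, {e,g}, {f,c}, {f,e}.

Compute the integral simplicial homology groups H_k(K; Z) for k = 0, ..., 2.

Order the vertices as a < b < c < d < e < f < g < h < i. Listing each simplex with vertices in this order, K has dimension 2 with simplices:

  0-simplices (9): a, b, c, d, e, f, g, h, i
  1-simplices (11): ab, ad, bd, bi, cf, ci, de, ef, eg, fh, gi
  2-simplices (1): abd

giving chain groups C_0 ≅ Z^9, C_1 ≅ Z^11, C_2 ≅ Z^1.

Boundary ∂_1: C_1 → C_0 is given by ∂[p,q] = [q] − [p].
As a 9×11 matrix over Z this has rank 8, with invariant factors (1,1,1,1,1,1,1,1).

The boundary map ∂_2: C_2 → C_1 acts by ∂[p,q,r] = [q,r] − [p,r] + [p,q]. For instance
  ∂abd = bd − ad + ab.
The resulting 11×1 matrix has rank 1, and its Smith normal form has invariant factors (1).

From H_k ≅ ker(∂_k) / im(∂_{k+1}) we obtain:

  H_0: rank C_0 − rank ∂_1 = 9 − 8 = 1, and the invariant factors of ∂_1 are all 1, so H_0 ≅ Z.
  H_1: rank ker ∂_1 − rank ∂_2 = (11 − 8) − 1 = 2, and the invariant factors of ∂_2 are all 1, so H_1 ≅ Z^2.
  H_2: rank ker ∂_2 − rank ∂_3 = (1 − 1) − 0 = 0, and there is no ∂_3, so H_2 ≅ 0.

As a check, the Euler characteristic is 9 − 11 + 1 = -1, which agrees with 1 − 2 + 0 = -1.

H_0 ≅ Z,  H_1 ≅ Z^2,  H_2 = 0.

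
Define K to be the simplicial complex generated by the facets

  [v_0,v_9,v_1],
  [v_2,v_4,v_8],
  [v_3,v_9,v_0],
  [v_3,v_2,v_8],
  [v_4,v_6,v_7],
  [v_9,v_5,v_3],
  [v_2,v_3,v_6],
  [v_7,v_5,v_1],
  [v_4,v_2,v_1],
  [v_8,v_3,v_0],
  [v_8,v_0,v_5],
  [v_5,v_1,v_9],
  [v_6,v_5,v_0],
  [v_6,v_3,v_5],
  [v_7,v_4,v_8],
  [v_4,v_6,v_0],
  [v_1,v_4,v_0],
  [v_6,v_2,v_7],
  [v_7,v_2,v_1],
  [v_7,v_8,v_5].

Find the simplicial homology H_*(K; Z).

K has 10 vertices, 30 edges, 20 triangles.
rank ∂_0 = 0, rank ∂_1 = 9 ⇒ b_0 = 10 − 0 − 9 = 1; all invariant factors of ∂_1 are 1 so no torsion. So H_0 = Z.
rank ∂_1 = 9, rank ∂_2 = 20 ⇒ b_1 = 30 − 9 − 20 = 1; ∂_2 has invariant factor(s) [2] giving torsion. So H_1 = Z ⊕ Z/2.
rank ∂_2 = 20, rank ∂_3 = 0 ⇒ b_2 = 20 − 20 − 0 = 0. So H_2 = 0.

H_0 ≅ Z,  H_1 ≅ Z ⊕ Z/2,  H_2 = 0.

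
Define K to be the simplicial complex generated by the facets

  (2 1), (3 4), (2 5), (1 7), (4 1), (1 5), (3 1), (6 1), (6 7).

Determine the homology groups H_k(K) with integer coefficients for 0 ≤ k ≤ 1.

We work with the vertex ordering 1 < 2 < 3 < 4 < 5 < 6 < 7. The simplices of K, each written with vertices in increasing order, are:

  0-simplices (7): [1], [2], [3], [4], [5], [6], [7]
  1-simplices (9): [1,2], [1,3], [1,4], [1,5], [1,6], [1,7], [2,5], [3,4], [6,7]

giving chain groups C_0 ≅ Z^7, C_1 ≅ Z^9.

∂_1: C_1 → C_0 is given by ∂[p,q] = [q] − [p]. For instance
  ∂[6,7] = [7] − [6].
This gives a 7×9 integer matrix of rank 6; reducing to Smith normal form yields diagonal entries (1,1,1,1,1,1).

Now H_k = ker ∂_k / im ∂_{k+1}, so:

  H_0: rank C_0 − rank ∂_1 = 7 − 6 = 1, and the invariant factors of ∂_1 are all 1, so H_0 = Z.
  H_1: rank ker ∂_1 − rank ∂_2 = (9 − 6) − 0 = 3, and there is no ∂_2, so H_1 = Z^3.

As a check, the Euler characteristic is 7 − 9 = -2, which agrees with 1 − 3 = -2.

H_0 = Z,  H_1 = Z^3.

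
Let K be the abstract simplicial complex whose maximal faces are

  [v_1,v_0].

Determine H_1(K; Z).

K has 2 vertices, 1 edge.
rank ∂_1 = 1, rank ∂_2 = 0 ⇒ b_1 = 1 − 1 − 0 = 0. So H_1 ≅ 0.

H_1 = 0.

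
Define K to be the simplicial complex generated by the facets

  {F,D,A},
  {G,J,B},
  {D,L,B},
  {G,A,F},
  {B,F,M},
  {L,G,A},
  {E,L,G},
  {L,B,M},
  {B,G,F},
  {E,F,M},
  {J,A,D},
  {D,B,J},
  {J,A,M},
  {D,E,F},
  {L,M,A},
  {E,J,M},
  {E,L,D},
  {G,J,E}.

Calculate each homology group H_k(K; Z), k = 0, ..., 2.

Take the total order A < B < D < E < F < G < J < L < M on the vertex set. Then K (dimension 2) consists of the simplices:

  0-simplices (9): A, B, D, E, F, G, J, L, M
  1-simplices (27): AD, AF, AG, AJ, AL, AM, BD, BF, BG, BJ, BL, BM, DE, DF, DJ, DL, EF, EG, EJ, EL, EM, FG, FM, GJ, GL, JM, LM
  2-simplices (18): ADF, ADJ, AFG, AGL, AJM, ALM, BDJ, BDL, BFG, BFM, BGJ, BLM, DEF, DEL, EFM, EGJ, EGL, EJM

giving chain groups C_0 ≅ Z^9, C_1 ≅ Z^27, C_2 ≅ Z^18.

The boundary map ∂_1: C_1 → C_0 sends each edge [p,q] (with p < q) to q − p. For instance
  ∂EJ = J − E.
As a 9×27 matrix over Z this has rank 8, with invariant factors (1,1,1,1,1,1,1,1).

The boundary map ∂_2: C_2 → C_1 maps a triangle to the signed sum of its edges. For instance
  ∂BLM = LM − BM + BL,
  ∂BFG = FG − BG + BF.
As a 27×18 matrix over Z this has rank 17, with invariant factors (1,1,1,1,1,1,1,1,1,1,1,1,1,1,1,1,1).

Computing H_k = (kernel of ∂_k) / (image of ∂_{k+1}):

  H_0: rank C_0 − rank ∂_1 = 9 − 8 = 1, and the invariant factors of ∂_1 are all 1, so H_0 = Z.
  H_1: rank ker ∂_1 − rank ∂_2 = (27 − 8) − 17 = 2, and the invariant factors of ∂_2 are all 1, so H_1 = Z^2.
  H_2: rank ker ∂_2 − rank ∂_3 = (18 − 17) − 0 = 1, and there is no ∂_3, so H_2 = Z.

H_0 = Z,  H_1 = Z^2,  H_2 = Z.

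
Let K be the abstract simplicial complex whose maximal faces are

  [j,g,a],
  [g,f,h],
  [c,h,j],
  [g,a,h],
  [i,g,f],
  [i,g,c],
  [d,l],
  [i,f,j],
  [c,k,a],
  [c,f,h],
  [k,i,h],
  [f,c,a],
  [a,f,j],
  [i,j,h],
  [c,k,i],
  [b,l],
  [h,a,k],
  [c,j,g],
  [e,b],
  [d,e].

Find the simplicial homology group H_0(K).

Order the vertices as a < b < c < d < e < f < g < h < i < j < k < l. Listing each simplex with vertices in this order, K has dimension 2 with simplices:

  0-simplices (12): a, b, c, d, e, f, g, h, i, j, k, l
  1-simplices (28): ac, af, ag, ah, aj, ak, be, bl, cf, cg, ch, ci, cj, ck, de, dl, fg, fh, fi, fj, gh, gi, gj, hi, hj, hk, ij, ik
  2-simplices (16): acf, ack, afj, agh, agj, ahk, cfh, cgi, cgj, chj, cik, fgh, fgi, fij, hij, hik

so the chain groups are C_0 ≅ Z^12, C_1 ≅ Z^28, C_2 ≅ Z^16.

The boundary map ∂_1: C_1 → C_0 maps an edge to its endpoints' difference, ∂[p,q] = q − p. For instance
  ∂ah = h − a.
This gives a 12×28 integer matrix of rank 10; reducing to Smith normal form yields diagonal entries (1,1,1,1,1,1,1,1,1,1).

Boundary ∂_2: C_2 → C_1 acts by ∂[p,q,r] = [q,r] − [p,r] + [p,q]. For instance
  ∂fgh = gh − fh + fg,
  ∂fgi = gi − fi + fg.
The resulting 28×16 matrix has rank 15, and its Smith normal form has invariant factors (1,1,1,1,1,1,1,1,1,1,1,1,1,1,1).

Reading off H_k = ker ∂_k / im ∂_{k+1}:

  H_0: rank C_0 − rank ∂_1 = 12 − 10 = 2, and the invariant factors of ∂_1 are all 1, so H_0 = Z^2.

H_0 = Z^2.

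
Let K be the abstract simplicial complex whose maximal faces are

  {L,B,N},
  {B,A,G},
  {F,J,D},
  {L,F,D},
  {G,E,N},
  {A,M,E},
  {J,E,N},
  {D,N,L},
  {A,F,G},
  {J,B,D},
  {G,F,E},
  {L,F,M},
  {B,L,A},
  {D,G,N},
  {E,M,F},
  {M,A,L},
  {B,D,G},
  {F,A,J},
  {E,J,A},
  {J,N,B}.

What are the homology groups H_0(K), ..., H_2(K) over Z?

H_0 ≅ Z,  H_1 ≅ Z ⊕ Z/2,  H_2 = 0.

Take the total order A < B < D < E < F < G < J < L < M < N on the vertex set. Then K (dimension 2) consists of the simplices:

  0-simplices (10): A, B, D, E, F, G, J, L, M, N
  1-simplices (30): AB, AE, AF, AG, AJ, AL, AM, BD, BG, BJ, BL, BN, DF, DG, DJ, DL, DN, EF, EG, EJ, EM, EN, FG, FJ, FL, FM, GN, JN, LM, LN
  2-simplices (20): ABG, ABL, AEJ, AEM, AFG, AFJ, ALM, BDG, BDJ, BJN, BLN, DFJ, DFL, DGN, DLN, EFG, EFM, EGN, EJN, FLM

Hence C_0 ≅ Z^10, C_1 ≅ Z^30, C_2 ≅ Z^20.

∂_1: C_1 → C_0 maps an edge to its endpoints' difference, ∂[p,q] = q − p. For instance
  ∂BN = N − B.
This gives a 10×30 integer matrix of rank 9; reducing to Smith normal form yields diagonal entries (1,1,1,1,1,1,1,1,1).

Boundary ∂_2: C_2 → C_1 sends each 2-simplex [p,q,r] to [q,r] − [p,r] + [p,q]. For instance
  ∂ABG = BG − AG + AB,
  ∂AEM = EM − AM + AE.
The 30×20 boundary matrix has rank 20 and Smith normal form diag(1,1,1,1,1,1,1,1,1,1,1,1,1,1,1,1,1,1,1,2).

Computing H_k = (kernel of ∂_k) / (image of ∂_{k+1}):

  H_0: rank C_0 − rank ∂_1 = 10 − 9 = 1, and the invariant factors of ∂_1 are all 1, so H_0 ≅ Z.
  H_1: rank ker ∂_1 − rank ∂_2 = (30 − 9) − 20 = 1, and ∂_2 has invariant factor 2 > 1, so H_1 ≅ Z ⊕ Z/2.
  H_2: rank ker ∂_2 − rank ∂_3 = (20 − 20) − 0 = 0, and there is no ∂_3, so H_2 ≅ 0.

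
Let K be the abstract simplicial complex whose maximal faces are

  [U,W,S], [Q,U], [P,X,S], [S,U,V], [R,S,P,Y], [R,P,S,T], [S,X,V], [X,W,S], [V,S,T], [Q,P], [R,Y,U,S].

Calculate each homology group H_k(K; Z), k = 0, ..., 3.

K has 10 vertices, 23 edges, 16 triangles, 3 3-simplices.
rank ∂_0 = 0, rank ∂_1 = 9 ⇒ b_0 = 10 − 0 − 9 = 1; all invariant factors of ∂_1 are 1 so no torsion. So H_0 = Z.
rank ∂_1 = 9, rank ∂_2 = 13 ⇒ b_1 = 23 − 9 − 13 = 1; all invariant factors of ∂_2 are 1 so no torsion. So H_1 = Z.
rank ∂_2 = 13, rank ∂_3 = 3 ⇒ b_2 = 16 − 13 − 3 = 0; all invariant factors of ∂_3 are 1 so no torsion. So H_2 = 0.
rank ∂_3 = 3, rank ∂_4 = 0 ⇒ b_3 = 3 − 3 − 0 = 0. So H_3 = 0.

H_0 ≅ Z,  H_1 ≅ Z,  H_2 = 0,  H_3 = 0.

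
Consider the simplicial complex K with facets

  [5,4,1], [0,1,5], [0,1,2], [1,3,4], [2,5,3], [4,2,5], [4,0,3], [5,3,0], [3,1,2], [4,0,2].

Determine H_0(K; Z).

Order the vertices as 0 < 1 < 2 < 3 < 4 < 5. Listing each simplex with vertices in this order, K has dimension 2 with simplices:

  0-simplices (6): [0], [1], [2], [3], [4], [5]
  1-simplices (15): [0,1], [0,2], [0,3], [0,4], [0,5], [1,2], [1,3], [1,4], [1,5], [2,3], [2,4], [2,5], [3,4], [3,5], [4,5]
  2-simplices (10): [0,1,2], [0,1,5], [0,2,4], [0,3,4], [0,3,5], [1,2,3], [1,3,4], [1,4,5], [2,3,5], [2,4,5]

Hence C_0 ≅ Z^6, C_1 ≅ Z^15, C_2 ≅ Z^10.

The boundary map ∂_1: C_1 → C_0 is given by ∂[p,q] = [q] − [p].
The resulting 6×15 matrix has rank 5, and its Smith normal form has invariant factors (1,1,1,1,1).

The boundary map ∂_2: C_2 → C_1 acts by ∂[p,q,r] = [q,r] − [p,r] + [p,q]. For instance
  ∂[2,3,5] = [3,5] − [2,5] + [2,3],
  ∂[0,2,4] = [2,4] − [0,4] + [0,2].
The 15×10 boundary matrix has rank 10 and Smith normal form diag(1,1,1,1,1,1,1,1,1,2).

Now H_k = ker ∂_k / im ∂_{k+1}, so:

  H_0: rank C_0 − rank ∂_1 = 6 − 5 = 1, and the invariant factors of ∂_1 are all 1, so H_0 = Z.

(K is a triangulation of the real projective plane RP^2.)

H_0 ≅ Z.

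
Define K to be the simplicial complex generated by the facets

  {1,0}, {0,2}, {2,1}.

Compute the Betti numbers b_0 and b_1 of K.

b_0 = 1, b_1 = 1.

We work with the vertex ordering 0 < 1 < 2. The simplices of K, each written with vertices in increasing order, are:

  0-simplices (3): [0], [1], [2]
  1-simplices (3): [0,1], [0,2], [1,2]

so the chain groups are C_0 ≅ Z^3, C_1 ≅ Z^3.

The boundary map ∂_1: C_1 → C_0 maps an edge to its endpoints' difference, ∂[p,q] = q − p.
As a 3×3 matrix over Z this has rank 2, with invariant factors (1,1).

Reading off H_k = ker ∂_k / im ∂_{k+1}:

  H_0: rank C_0 − rank ∂_1 = 3 − 2 = 1, and the invariant factors of ∂_1 are all 1, so H_0 = Z.
  H_1: rank ker ∂_1 − rank ∂_2 = (3 − 2) − 0 = 1, and there is no ∂_2, so H_1 = Z.

Hence the Betti numbers are b_0 = 1, b_1 = 1.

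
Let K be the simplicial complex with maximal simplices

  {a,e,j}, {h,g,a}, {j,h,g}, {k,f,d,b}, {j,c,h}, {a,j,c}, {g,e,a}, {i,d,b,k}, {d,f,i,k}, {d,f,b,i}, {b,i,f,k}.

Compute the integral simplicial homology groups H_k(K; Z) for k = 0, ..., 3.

Order the vertices as a < b < c < d < e < f < g < h < i < j < k. Listing each simplex with vertices in this order, K has dimension 3 with simplices:

  0-simplices (11): a, b, c, d, e, f, g, h, i, j, k
  1-simplices (22): ac, ae, ag, ah, aj, bd, bf, bi, bk, ch, cj, df, di, dk, eg, ej, fi, fk, gh, gj, hj, ik
  2-simplices (16): acj, aeg, aej, agh, bdf, bdi, bdk, bfi, bfk, bik, chj, dfi, dfk, dik, fik, ghj
  3-simplices (5): bdfi, bdfk, bdik, bfik, dfik

giving chain groups C_0 ≅ Z^11, C_1 ≅ Z^22, C_2 ≅ Z^16, C_3 ≅ Z^5.

Boundary ∂_1: C_1 → C_0 maps an edge to its endpoints' difference, ∂[p,q] = q − p.
The 11×22 boundary matrix has rank 9 and Smith normal form diag(1,1,1,1,1,1,1,1,1).

The boundary map ∂_2: C_2 → C_1 sends each 2-simplex [p,q,r] to [q,r] − [p,r] + [p,q]. For instance
  ∂bdk = dk − bk + bd,
  ∂bfk = fk − bk + bf.
The 22×16 boundary matrix has rank 12 and Smith normal form diag(1,1,1,1,1,1,1,1,1,1,1,1).

Boundary ∂_3: C_3 → C_2 sends each 3-simplex σ to the alternating sum Σ_i (−1)^i (σ with its i-th vertex removed). For instance
  ∂dfik = fik − dik + dfk − dfi,
  ∂bdfi = dfi − bfi + bdi − bdf.
As a 16×5 matrix over Z this has rank 4, with invariant factors (1,1,1,1).

Computing H_k = (kernel of ∂_k) / (image of ∂_{k+1}):

  H_0: rank C_0 − rank ∂_1 = 11 − 9 = 2, and the invariant factors of ∂_1 are all 1, so H_0 = Z^2.
  H_1: rank ker ∂_1 − rank ∂_2 = (22 − 9) − 12 = 1, and the invariant factors of ∂_2 are all 1, so H_1 = Z.
  H_2: rank ker ∂_2 − rank ∂_3 = (16 − 12) − 4 = 0, and the invariant factors of ∂_3 are all 1, so H_2 = 0.
  H_3: rank ker ∂_3 − rank ∂_4 = (5 − 4) − 0 = 1, and there is no ∂_4, so H_3 = Z.

H_0 = Z^2,  H_1 = Z,  H_2 = 0,  H_3 = Z.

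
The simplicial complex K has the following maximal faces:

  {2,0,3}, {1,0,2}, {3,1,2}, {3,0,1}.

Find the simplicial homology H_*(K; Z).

H_0 ≅ Z,  H_1 = 0,  H_2 ≅ Z.

Fix the vertex order 0 < 1 < 2 < 3 and write every simplex with vertices in increasing order. Then dim K = 2 and the simplices of K are:

  0-simplices (4): [0], [1], [2], [3]
  1-simplices (6): [0,1], [0,2], [0,3], [1,2], [1,3], [2,3]
  2-simplices (4): [0,1,2], [0,1,3], [0,2,3], [1,2,3]

so the chain groups are C_0 ≅ Z^4, C_1 ≅ Z^6, C_2 ≅ Z^4.

Boundary ∂_1: C_1 → C_0 maps an edge to its endpoints' difference, ∂[p,q] = q − p. For instance
  ∂[0,3] = [3] − [0].
The resulting 4×6 matrix has rank 3, and its Smith normal form has invariant factors (1,1,1).

The boundary map ∂_2: C_2 → C_1 sends each 2-simplex [p,q,r] to [q,r] − [p,r] + [p,q]. For instance
  ∂[1,2,3] = [2,3] − [1,3] + [1,2],
  ∂[0,1,2] = [1,2] − [0,2] + [0,1].
The resulting 6×4 matrix has rank 3, and its Smith normal form has invariant factors (1,1,1).

Computing H_k = (kernel of ∂_k) / (image of ∂_{k+1}):

  H_0: rank C_0 − rank ∂_1 = 4 − 3 = 1, and the invariant factors of ∂_1 are all 1, so H_0 ≅ Z.
  H_1: rank ker ∂_1 − rank ∂_2 = (6 − 3) − 3 = 0, and the invariant factors of ∂_2 are all 1, so H_1 ≅ 0.
  H_2: rank ker ∂_2 − rank ∂_3 = (4 − 3) − 0 = 1, and there is no ∂_3, so H_2 ≅ Z.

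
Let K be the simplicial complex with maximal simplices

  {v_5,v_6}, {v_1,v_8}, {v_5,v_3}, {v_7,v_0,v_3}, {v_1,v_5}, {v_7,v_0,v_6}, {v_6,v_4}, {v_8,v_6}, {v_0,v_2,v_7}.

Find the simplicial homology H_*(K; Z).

K has 9 vertices, 13 edges, 3 triangles.
rank ∂_0 = 0, rank ∂_1 = 8 ⇒ b_0 = 9 − 0 − 8 = 1; all invariant factors of ∂_1 are 1 so no torsion. So H_0 = Z.
rank ∂_1 = 8, rank ∂_2 = 3 ⇒ b_1 = 13 − 8 − 3 = 2; all invariant factors of ∂_2 are 1 so no torsion. So H_1 = Z^2.
rank ∂_2 = 3, rank ∂_3 = 0 ⇒ b_2 = 3 − 3 − 0 = 0. So H_2 = 0.

H_0 ≅ Z,  H_1 ≅ Z^2,  H_2 = 0.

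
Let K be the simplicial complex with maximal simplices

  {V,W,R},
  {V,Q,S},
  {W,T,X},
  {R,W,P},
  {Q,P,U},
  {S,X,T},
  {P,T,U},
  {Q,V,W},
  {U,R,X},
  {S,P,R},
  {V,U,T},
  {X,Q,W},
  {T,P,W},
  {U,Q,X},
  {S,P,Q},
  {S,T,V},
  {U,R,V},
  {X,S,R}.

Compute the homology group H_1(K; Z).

H_1 = Z^2.

Order the vertices as P < Q < R < S < T < U < V < W < X. Listing each simplex with vertices in this order, K has dimension 2 with simplices:

  0-simplices (9): P, Q, R, S, T, U, V, W, X
  1-simplices (27): PQ, PR, PS, PT, PU, PW, QS, QU, QV, QW, QX, RS, RU, RV, RW, RX, ST, SV, SX, TU, TV, TW, TX, UV, UX, VW, WX
  2-simplices (18): PQS, PQU, PRS, PRW, PTU, PTW, QSV, QUX, QVW, QWX, RSX, RUV, RUX, RVW, STV, STX, TUV, TWX

Hence C_0 ≅ Z^9, C_1 ≅ Z^27, C_2 ≅ Z^18.

Boundary ∂_1: C_1 → C_0 maps an edge to its endpoints' difference, ∂[p,q] = q − p. For instance
  ∂TW = W − T.
The resulting 9×27 matrix has rank 8, and its Smith normal form has invariant factors (1,1,1,1,1,1,1,1).

∂_2: C_2 → C_1 sends each 2-simplex [p,q,r] to [q,r] − [p,r] + [p,q]. For instance
  ∂PRW = RW − PW + PR,
  ∂RVW = VW − RW + RV.
The 27×18 boundary matrix has rank 17 and Smith normal form diag(1,1,1,1,1,1,1,1,1,1,1,1,1,1,1,1,1).

Computing H_k = (kernel of ∂_k) / (image of ∂_{k+1}):

  H_1: rank ker ∂_1 − rank ∂_2 = (27 − 8) − 17 = 2, and the invariant factors of ∂_2 are all 1, so H_1 ≅ Z^2.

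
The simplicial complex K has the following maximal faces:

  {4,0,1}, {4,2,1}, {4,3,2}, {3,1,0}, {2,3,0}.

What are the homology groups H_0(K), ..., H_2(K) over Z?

K has 5 vertices, 10 edges, 5 triangles.
rank ∂_0 = 0, rank ∂_1 = 4 ⇒ b_0 = 5 − 0 − 4 = 1; all invariant factors of ∂_1 are 1 so no torsion. So H_0 = Z.
rank ∂_1 = 4, rank ∂_2 = 5 ⇒ b_1 = 10 − 4 − 5 = 1; all invariant factors of ∂_2 are 1 so no torsion. So H_1 = Z.
rank ∂_2 = 5, rank ∂_3 = 0 ⇒ b_2 = 5 − 5 − 0 = 0. So H_2 = 0.

H_0 ≅ Z,  H_1 ≅ Z,  H_2 = 0.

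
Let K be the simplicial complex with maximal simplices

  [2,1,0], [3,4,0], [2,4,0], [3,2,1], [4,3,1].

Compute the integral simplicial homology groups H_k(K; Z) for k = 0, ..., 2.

We work with the vertex ordering 0 < 1 < 2 < 3 < 4. The simplices of K, each written with vertices in increasing order, are:

  0-simplices (5): [0], [1], [2], [3], [4]
  1-simplices (10): [0,1], [0,2], [0,3], [0,4], [1,2], [1,3], [1,4], [2,3], [2,4], [3,4]
  2-simplices (5): [0,1,2], [0,2,4], [0,3,4], [1,2,3], [1,3,4]

giving chain groups C_0 ≅ Z^5, C_1 ≅ Z^10, C_2 ≅ Z^5.

∂_1: C_1 → C_0 sends each edge [p,q] (with p < q) to q − p. For instance
  ∂[1,4] = [4] − [1].
The resulting 5×10 matrix has rank 4, and its Smith normal form has invariant factors (1,1,1,1).

The boundary map ∂_2: C_2 → C_1 acts by ∂[p,q,r] = [q,r] − [p,r] + [p,q]. For instance
  ∂[1,2,3] = [2,3] − [1,3] + [1,2],
  ∂[0,3,4] = [3,4] − [0,4] + [0,3].
As a 10×5 matrix over Z this has rank 5, with invariant factors (1,1,1,1,1).

Computing H_k = (kernel of ∂_k) / (image of ∂_{k+1}):

  H_0: rank C_0 − rank ∂_1 = 5 − 4 = 1, and the invariant factors of ∂_1 are all 1, so H_0 ≅ Z.
  H_1: rank ker ∂_1 − rank ∂_2 = (10 − 4) − 5 = 1, and the invariant factors of ∂_2 are all 1, so H_1 ≅ Z.
  H_2: rank ker ∂_2 − rank ∂_3 = (5 − 5) − 0 = 0, and there is no ∂_3, so H_2 ≅ 0.

(K is a triangulation of the Möbius band.)

H_0 ≅ Z,  H_1 ≅ Z,  H_2 = 0.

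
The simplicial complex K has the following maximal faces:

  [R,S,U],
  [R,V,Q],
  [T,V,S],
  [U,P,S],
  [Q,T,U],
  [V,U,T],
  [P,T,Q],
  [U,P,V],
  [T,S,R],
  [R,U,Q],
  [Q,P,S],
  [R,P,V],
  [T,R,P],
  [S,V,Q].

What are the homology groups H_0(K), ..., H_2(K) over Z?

We work with the vertex ordering P < Q < R < S < T < U < V. The simplices of K, each written with vertices in increasing order, are:

  0-simplices (7): P, Q, R, S, T, U, V
  1-simplices (21): PQ, PR, PS, PT, PU, PV, QR, QS, QT, QU, QV, RS, RT, RU, RV, ST, SU, SV, TU, TV, UV
  2-simplices (14): PQS, PQT, PRT, PRV, PSU, PUV, QRU, QRV, QSV, QTU, RST, RSU, STV, TUV

so the chain groups are C_0 ≅ Z^7, C_1 ≅ Z^21, C_2 ≅ Z^14.

The boundary map ∂_1: C_1 → C_0 sends each edge [p,q] (with p < q) to q − p. For instance
  ∂PU = U − P.
The 7×21 boundary matrix has rank 6 and Smith normal form diag(1,1,1,1,1,1).

∂_2: C_2 → C_1 maps a triangle to the signed sum of its edges. For instance
  ∂PSU = SU − PU + PS,
  ∂STV = TV − SV + ST.
This gives a 21×14 integer matrix of rank 13; reducing to Smith normal form yields diagonal entries (1,1,1,1,1,1,1,1,1,1,1,1,1).

Computing H_k = (kernel of ∂_k) / (image of ∂_{k+1}):

  H_0: rank C_0 − rank ∂_1 = 7 − 6 = 1, and the invariant factors of ∂_1 are all 1, so H_0 = Z.
  H_1: rank ker ∂_1 − rank ∂_2 = (21 − 6) − 13 = 2, and the invariant factors of ∂_2 are all 1, so H_1 = Z^2.
  H_2: rank ker ∂_2 − rank ∂_3 = (14 − 13) − 0 = 1, and there is no ∂_3, so H_2 = Z.

(K is a triangulation of the torus T^2.)

H_0 ≅ Z,  H_1 ≅ Z^2,  H_2 ≅ Z.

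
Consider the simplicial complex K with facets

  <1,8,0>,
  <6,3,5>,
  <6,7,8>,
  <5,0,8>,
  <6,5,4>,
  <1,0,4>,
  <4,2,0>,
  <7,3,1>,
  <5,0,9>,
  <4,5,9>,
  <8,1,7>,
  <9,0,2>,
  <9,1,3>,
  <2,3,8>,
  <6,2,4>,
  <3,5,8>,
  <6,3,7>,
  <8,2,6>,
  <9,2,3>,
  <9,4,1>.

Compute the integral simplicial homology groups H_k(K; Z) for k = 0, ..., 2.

Fix the vertex order 0 < 1 < 2 < 3 < 4 < 5 < 6 < 7 < 8 < 9 and write every simplex with vertices in increasing order. Then dim K = 2 and the simplices of K are:

  0-simplices (10): [0], [1], [2], [3], [4], [5], [6], [7], [8], [9]
  1-simplices (30): (30 of them)
  2-simplices (20): (20 of them)

giving chain groups C_0 ≅ Z^10, C_1 ≅ Z^30, C_2 ≅ Z^20.

Boundary ∂_1: C_1 → C_0 maps an edge to its endpoints' difference, ∂[p,q] = q − p.
The resulting 10×30 matrix has rank 9, and its Smith normal form has invariant factors (1,1,1,1,1,1,1,1,1).

Boundary ∂_2: C_2 → C_1 maps a triangle to the signed sum of its edges. For instance
  ∂[0,1,8] = [1,8] − [0,8] + [0,1],
  ∂[3,5,8] = [5,8] − [3,8] + [3,5].
As a 30×20 matrix over Z this has rank 20, with invariant factors (1,1,1,1,1,1,1,1,1,1,1,1,1,1,1,1,1,1,1,2).

Computing H_k = (kernel of ∂_k) / (image of ∂_{k+1}):

  H_0: rank C_0 − rank ∂_1 = 10 − 9 = 1, and the invariant factors of ∂_1 are all 1, so H_0 = Z.
  H_1: rank ker ∂_1 − rank ∂_2 = (30 − 9) − 20 = 1, and ∂_2 has invariant factor 2 > 1, so H_1 = Z × Z/2.
  H_2: rank ker ∂_2 − rank ∂_3 = (20 − 20) − 0 = 0, and there is no ∂_3, so H_2 = 0.

H_0 = Z,  H_1 = Z × Z/2,  H_2 = 0.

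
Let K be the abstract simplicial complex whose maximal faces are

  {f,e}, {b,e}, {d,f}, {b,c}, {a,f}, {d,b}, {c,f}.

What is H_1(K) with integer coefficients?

H_1 ≅ Z^2.

K has 6 vertices, 7 edges.
rank ∂_1 = 5, rank ∂_2 = 0 ⇒ b_1 = 7 − 5 − 0 = 2. So H_1 ≅ Z^2.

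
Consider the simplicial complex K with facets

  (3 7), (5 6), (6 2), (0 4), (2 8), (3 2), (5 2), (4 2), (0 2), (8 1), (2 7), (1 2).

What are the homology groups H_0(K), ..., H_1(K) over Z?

We work with the vertex ordering 0 < 1 < 2 < 3 < 4 < 5 < 6 < 7 < 8. The simplices of K, each written with vertices in increasing order, are:

  0-simplices (9): [0], [1], [2], [3], [4], [5], [6], [7], [8]
  1-simplices (12): [0,2], [0,4], [1,2], [1,8], [2,3], [2,4], [2,5], [2,6], [2,7], [2,8], [3,7], [5,6]

so the chain groups are C_0 ≅ Z^9, C_1 ≅ Z^12.

Boundary ∂_1: C_1 → C_0 maps an edge to its endpoints' difference, ∂[p,q] = q − p.
As a 9×12 matrix over Z this has rank 8, with invariant factors (1,1,1,1,1,1,1,1).

Computing H_k = (kernel of ∂_k) / (image of ∂_{k+1}):

  H_0: rank C_0 − rank ∂_1 = 9 − 8 = 1, and the invariant factors of ∂_1 are all 1, so H_0 = Z.
  H_1: rank ker ∂_1 − rank ∂_2 = (12 − 8) − 0 = 4, and there is no ∂_2, so H_1 = Z^4.

H_0 ≅ Z,  H_1 ≅ Z^4.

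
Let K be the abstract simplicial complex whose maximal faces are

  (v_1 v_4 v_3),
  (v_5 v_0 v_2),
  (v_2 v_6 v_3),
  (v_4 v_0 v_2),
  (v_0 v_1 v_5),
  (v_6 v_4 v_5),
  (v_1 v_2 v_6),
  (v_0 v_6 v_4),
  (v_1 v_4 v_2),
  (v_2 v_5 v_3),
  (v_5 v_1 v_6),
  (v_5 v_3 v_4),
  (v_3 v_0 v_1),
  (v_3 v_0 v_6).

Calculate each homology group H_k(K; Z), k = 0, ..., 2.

We work with the vertex ordering v_0 < v_1 < v_2 < v_3 < v_4 < v_5 < v_6. The simplices of K, each written with vertices in increasing order, are:

  0-simplices (7): [v_0], [v_1], [v_2], [v_3], [v_4], [v_5], [v_6]
  1-simplices (21): (21 of them)
  2-simplices (14): (14 of them)

giving chain groups C_0 ≅ Z^7, C_1 ≅ Z^21, C_2 ≅ Z^14.

∂_1: C_1 → C_0 sends each edge [p,q] (with p < q) to q − p. For instance
  ∂[v_1,v_6] = [v_6] − [v_1].
The resulting 7×21 matrix has rank 6, and its Smith normal form has invariant factors (1,1,1,1,1,1).

Boundary ∂_2: C_2 → C_1 acts by ∂[p,q,r] = [q,r] − [p,r] + [p,q]. For instance
  ∂[v_1,v_3,v_4] = [v_3,v_4] − [v_1,v_4] + [v_1,v_3],
  ∂[v_3,v_4,v_5] = [v_4,v_5] − [v_3,v_5] + [v_3,v_4].
This gives a 21×14 integer matrix of rank 13; reducing to Smith normal form yields diagonal entries (1,1,1,1,1,1,1,1,1,1,1,1,1).

From H_k ≅ ker(∂_k) / im(∂_{k+1}) we obtain:

  H_0: rank C_0 − rank ∂_1 = 7 − 6 = 1, and the invariant factors of ∂_1 are all 1, so H_0 ≅ Z.
  H_1: rank ker ∂_1 − rank ∂_2 = (21 − 6) − 13 = 2, and the invariant factors of ∂_2 are all 1, so H_1 ≅ Z^2.
  H_2: rank ker ∂_2 − rank ∂_3 = (14 − 13) − 0 = 1, and there is no ∂_3, so H_2 ≅ Z.

As a check, the Euler characteristic is 7 − 21 + 14 = 0, which agrees with 1 − 2 + 1 = 0.

H_0 = Z,  H_1 = Z^2,  H_2 = Z.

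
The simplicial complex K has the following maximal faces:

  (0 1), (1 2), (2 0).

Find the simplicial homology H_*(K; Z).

H_0 ≅ Z,  H_1 ≅ Z.

We work with the vertex ordering 0 < 1 < 2. The simplices of K, each written with vertices in increasing order, are:

  0-simplices (3): [0], [1], [2]
  1-simplices (3): [0,1], [0,2], [1,2]

so the chain groups are C_0 ≅ Z^3, C_1 ≅ Z^3.

The boundary map ∂_1: C_1 → C_0 is given by ∂[p,q] = [q] − [p]. For instance
  ∂[0,1] = [1] − [0].
The 3×3 boundary matrix has rank 2 and Smith normal form diag(1,1).

From H_k ≅ ker(∂_k) / im(∂_{k+1}) we obtain:

  H_0: rank C_0 − rank ∂_1 = 3 − 2 = 1, and the invariant factors of ∂_1 are all 1, so H_0 = Z.
  H_1: rank ker ∂_1 − rank ∂_2 = (3 − 2) − 0 = 1, and there is no ∂_2, so H_1 = Z.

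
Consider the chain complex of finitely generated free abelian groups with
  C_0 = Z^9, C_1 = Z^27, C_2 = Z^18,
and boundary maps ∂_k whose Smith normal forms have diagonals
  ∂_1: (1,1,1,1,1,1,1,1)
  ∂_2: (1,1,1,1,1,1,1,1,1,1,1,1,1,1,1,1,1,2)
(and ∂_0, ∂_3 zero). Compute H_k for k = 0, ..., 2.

H_0 ≅ Z,  H_1 ≅ Z ⊕ Z/2,  H_2 = 0.

H_0: b_0 = 9 − 0 − 8 = 1; torsion from ∂_1 factors > 1: none. So H_0 ≅ Z.
H_1: b_1 = 27 − 8 − 18 = 1; torsion from ∂_2 factors > 1: [2]. So H_1 ≅ Z ⊕ Z/2.
H_2: b_2 = 18 − 18 − 0 = 0; torsion from ∂_3 factors > 1: none. So H_2 ≅ 0.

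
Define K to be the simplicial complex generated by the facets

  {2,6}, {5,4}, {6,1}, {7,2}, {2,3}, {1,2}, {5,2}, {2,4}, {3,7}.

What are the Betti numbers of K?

b_0 = 1, b_1 = 3.

Take the total order 1 < 2 < 3 < 4 < 5 < 6 < 7 on the vertex set. Then K (dimension 1) consists of the simplices:

  0-simplices (7): [1], [2], [3], [4], [5], [6], [7]
  1-simplices (9): [1,2], [1,6], [2,3], [2,4], [2,5], [2,6], [2,7], [3,7], [4,5]

giving chain groups C_0 ≅ Z^7, C_1 ≅ Z^9.

Boundary ∂_1: C_1 → C_0 is given by ∂[p,q] = [q] − [p].
As a 7×9 matrix over Z this has rank 6, with invariant factors (1,1,1,1,1,1).

From H_k ≅ ker(∂_k) / im(∂_{k+1}) we obtain:

  H_0: rank C_0 − rank ∂_1 = 7 − 6 = 1, and the invariant factors of ∂_1 are all 1, so H_0 ≅ Z.
  H_1: rank ker ∂_1 − rank ∂_2 = (9 − 6) − 0 = 3, and there is no ∂_2, so H_1 ≅ Z^3.

Hence the Betti numbers are b_0 = 1, b_1 = 3.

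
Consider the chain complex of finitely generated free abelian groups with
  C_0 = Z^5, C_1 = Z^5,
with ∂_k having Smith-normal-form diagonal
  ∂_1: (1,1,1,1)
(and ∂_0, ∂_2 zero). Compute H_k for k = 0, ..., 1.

H_0: b_0 = 5 − 0 − 4 = 1; torsion from ∂_1 factors > 1: none. So H_0 ≅ Z.
H_1: b_1 = 5 − 4 − 0 = 1; torsion from ∂_2 factors > 1: none. So H_1 ≅ Z.

H_0 ≅ Z,  H_1 ≅ Z.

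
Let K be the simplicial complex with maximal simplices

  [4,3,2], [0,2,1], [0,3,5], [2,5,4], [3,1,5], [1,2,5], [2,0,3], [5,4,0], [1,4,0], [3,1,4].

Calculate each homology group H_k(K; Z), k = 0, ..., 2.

Fix the vertex order 0 < 1 < 2 < 3 < 4 < 5 and write every simplex with vertices in increasing order. Then dim K = 2 and the simplices of K are:

  0-simplices (6): [0], [1], [2], [3], [4], [5]
  1-simplices (15): [0,1], [0,2], [0,3], [0,4], [0,5], [1,2], [1,3], [1,4], [1,5], [2,3], [2,4], [2,5], [3,4], [3,5], [4,5]
  2-simplices (10): [0,1,2], [0,1,4], [0,2,3], [0,3,5], [0,4,5], [1,2,5], [1,3,4], [1,3,5], [2,3,4], [2,4,5]

giving chain groups C_0 ≅ Z^6, C_1 ≅ Z^15, C_2 ≅ Z^10.

The boundary map ∂_1: C_1 → C_0 maps an edge to its endpoints' difference, ∂[p,q] = q − p.
The 6×15 boundary matrix has rank 5 and Smith normal form diag(1,1,1,1,1).

Boundary ∂_2: C_2 → C_1 maps a triangle to the signed sum of its edges. For instance
  ∂[2,3,4] = [3,4] − [2,4] + [2,3],
  ∂[0,3,5] = [3,5] − [0,5] + [0,3].
The 15×10 boundary matrix has rank 10 and Smith normal form diag(1,1,1,1,1,1,1,1,1,2).

From H_k ≅ ker(∂_k) / im(∂_{k+1}) we obtain:

  H_0: rank C_0 − rank ∂_1 = 6 − 5 = 1, and the invariant factors of ∂_1 are all 1, so H_0 = Z.
  H_1: rank ker ∂_1 − rank ∂_2 = (15 − 5) − 10 = 0, and ∂_2 has invariant factor 2 > 1, so H_1 = Z/2Z.
  H_2: rank ker ∂_2 − rank ∂_3 = (10 − 10) − 0 = 0, and there is no ∂_3, so H_2 = 0.

As a check, the Euler characteristic is 6 − 15 + 10 = 1, which agrees with 1 − 0 + 0 = 1.

H_0 = Z,  H_1 = Z/2Z,  H_2 = 0.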